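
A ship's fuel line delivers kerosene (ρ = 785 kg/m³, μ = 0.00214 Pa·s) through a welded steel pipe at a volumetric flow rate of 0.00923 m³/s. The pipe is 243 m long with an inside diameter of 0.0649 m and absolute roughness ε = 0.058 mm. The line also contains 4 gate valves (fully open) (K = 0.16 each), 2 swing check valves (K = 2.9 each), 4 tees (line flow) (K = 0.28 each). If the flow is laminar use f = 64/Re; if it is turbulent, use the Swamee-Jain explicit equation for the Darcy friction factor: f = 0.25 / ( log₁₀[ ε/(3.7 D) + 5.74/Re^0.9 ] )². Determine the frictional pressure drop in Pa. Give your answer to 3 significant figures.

ΔP ≈ 286000 Pa

Cross-sectional area A = πD²/4 = π(0.0649)²/4 = 0.003308 m²; mean velocity V = Q/A = 0.00923/0.003308 = 2.79 m/s.
Reynolds number Re = ρVD/μ = 785 · 2.79 · 0.0649 / 0.00214 = 6.642e+04.
Re > 4000 → turbulent. Relative roughness ε/D = 5.8e-05/0.0649 = 0.000894. Swamee-Jain: f = 0.25/(log₁₀[0.000894/3.7 + 5.74/6.642e+04^0.9])² = 0.25/(log₁₀[0.000242 + 0.000262])² = 0.25/(-3.298)² = 0.02299.
Total minor-loss coefficient ΣK = 4·0.16 + 2·2.9 + 4·0.28 = 7.56.
ΔP = [f·L/D + ΣK]·(ρV²/2) = [0.02299·243/0.0649 + 7.56]·(785·2.79²/2) = [86.08 + 7.56]·3056 = 2.861e+05 Pa.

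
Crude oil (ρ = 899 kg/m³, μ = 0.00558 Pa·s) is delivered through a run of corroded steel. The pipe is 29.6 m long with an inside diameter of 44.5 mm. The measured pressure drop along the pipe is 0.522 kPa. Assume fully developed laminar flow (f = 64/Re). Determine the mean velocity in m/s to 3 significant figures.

V ≈ 0.196 m/s

For laminar flow, f = 64/Re with Re = ρVD/μ, so Darcy-Weisbach reduces to ΔP = 32μLV/D². Solving for V: V = ΔP·D²/(32μL) = 522·(0.0445)²/(32·0.00558·29.6) = 0.1956 m/s.
Check: Re = ρVD/μ = 899·0.1956·0.0445/0.00558 = 1402 < 2300, so the laminar assumption holds.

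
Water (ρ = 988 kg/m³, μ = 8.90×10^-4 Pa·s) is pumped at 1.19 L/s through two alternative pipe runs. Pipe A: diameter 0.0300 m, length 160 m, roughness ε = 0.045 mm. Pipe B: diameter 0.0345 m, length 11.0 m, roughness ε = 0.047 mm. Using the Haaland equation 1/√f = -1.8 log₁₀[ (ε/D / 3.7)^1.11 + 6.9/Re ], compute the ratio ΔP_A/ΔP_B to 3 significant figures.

Pipe A: V = Q/A = 0.00119/0.0007069 = 1.684 m/s; Re = 5.607e+04; ε/D = 0.0015; Haaland → f = 0.02476; ΔP_A = f(L/D)(ρV²/2) = 1.849e+05 Pa.
Pipe B: V = Q/A = 0.00119/0.0009348 = 1.273 m/s; Re = 4.875e+04; ε/D = 0.00136; Haaland → f = 0.02478; ΔP_B = f(L/D)(ρV²/2) = 6326 Pa.
ΔP_A/ΔP_B = 1.849e+05/6326 = 29.2.

ΔP_A/ΔP_B ≈ 29.2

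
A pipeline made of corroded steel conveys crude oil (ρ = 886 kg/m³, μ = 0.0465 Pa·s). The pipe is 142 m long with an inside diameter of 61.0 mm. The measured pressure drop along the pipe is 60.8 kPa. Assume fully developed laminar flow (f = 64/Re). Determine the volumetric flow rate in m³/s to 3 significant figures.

For laminar flow, f = 64/Re with Re = ρVD/μ, so Darcy-Weisbach reduces to ΔP = 32μLV/D². Solving for V: V = ΔP·D²/(32μL) = 6.08e+04·(0.061)²/(32·0.0465·142) = 1.071 m/s.
Check: Re = ρVD/μ = 886·1.071·0.061/0.0465 = 1244 < 2300, so the laminar assumption holds.
Q = V·A = 1.071·(π/4·0.061²) = 0.003129 m³/s = 0.00313 m³/s.

Q ≈ 0.00313 m³/s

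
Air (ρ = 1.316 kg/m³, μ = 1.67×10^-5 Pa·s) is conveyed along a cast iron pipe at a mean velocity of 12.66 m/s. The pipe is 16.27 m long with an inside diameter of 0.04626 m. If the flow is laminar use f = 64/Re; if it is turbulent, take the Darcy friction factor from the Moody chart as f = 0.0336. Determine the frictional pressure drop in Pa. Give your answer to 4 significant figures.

ΔP ≈ 1246 Pa

Reynolds number Re = ρVD/μ = 1.316 · 12.66 · 0.04626 / 1.67e-05 = 4.615e+04.
Re > 4000 → turbulent; use the Moody-chart value f = 0.0336.
Darcy-Weisbach: ΔP = f(L/D)(ρV²/2) = 0.0336·(16.27/0.04626)·(1.316·12.66²/2) = 0.0336·351.7·105.5 = 1246 Pa.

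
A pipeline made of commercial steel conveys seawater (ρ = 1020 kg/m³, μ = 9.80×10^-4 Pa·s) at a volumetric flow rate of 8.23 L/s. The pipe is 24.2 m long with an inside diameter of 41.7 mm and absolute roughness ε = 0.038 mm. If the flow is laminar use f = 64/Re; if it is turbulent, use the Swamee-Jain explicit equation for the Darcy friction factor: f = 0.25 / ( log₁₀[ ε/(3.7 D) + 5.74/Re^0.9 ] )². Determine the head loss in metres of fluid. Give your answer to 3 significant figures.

h_f ≈ 22.0 m

Q = 8.23 L/s = 8.23/1000 = 0.00823 m³/s.
Cross-sectional area A = πD²/4 = π(0.0417)²/4 = 0.001366 m²; mean velocity V = Q/A = 0.00823/0.001366 = 6.026 m/s.
Reynolds number Re = ρVD/μ = 1020 · 6.026 · 0.0417 / 0.00098 = 2.615e+05.
Re > 4000 → turbulent. Relative roughness ε/D = 3.8e-05/0.0417 = 0.000911. Swamee-Jain: f = 0.25/(log₁₀[0.000911/3.7 + 5.74/2.615e+05^0.9])² = 0.25/(log₁₀[0.000246 + 7.64e-05])² = 0.25/(-3.491)² = 0.02051.
Darcy-Weisbach: ΔP = f(L/D)(ρV²/2) = 0.02051·(24.2/0.0417)·(1020·6.026²/2) = 0.02051·580.3·1.852e+04 = 2.205e+05 Pa.
Head loss h_f = ΔP/(ρg) = 2.205e+05/(1020·9.81) = 22.0 m.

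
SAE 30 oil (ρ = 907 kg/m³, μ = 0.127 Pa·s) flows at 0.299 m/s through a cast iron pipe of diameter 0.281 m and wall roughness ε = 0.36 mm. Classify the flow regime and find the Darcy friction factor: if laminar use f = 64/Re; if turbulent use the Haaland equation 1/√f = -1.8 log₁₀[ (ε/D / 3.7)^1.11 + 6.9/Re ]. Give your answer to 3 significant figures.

Re = ρVD/μ = 907·0.299·0.281/0.127 = 600.
Re < 2300 → laminar, so f = 64/Re = 0.1067 (roughness is irrelevant in laminar flow).

f ≈ 0.107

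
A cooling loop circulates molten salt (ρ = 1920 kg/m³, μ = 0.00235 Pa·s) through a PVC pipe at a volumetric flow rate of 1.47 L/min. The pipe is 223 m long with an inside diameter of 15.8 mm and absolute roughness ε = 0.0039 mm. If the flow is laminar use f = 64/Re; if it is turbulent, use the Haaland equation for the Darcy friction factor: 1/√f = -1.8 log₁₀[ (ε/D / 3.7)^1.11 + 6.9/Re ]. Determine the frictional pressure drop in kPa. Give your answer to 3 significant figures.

ΔP ≈ 8.39 kPa

Q = 1.47 L/min = 1.47/60000 = 2.45e-05 m³/s.
Cross-sectional area A = πD²/4 = π(0.0158)²/4 = 0.0001961 m²; mean velocity V = Q/A = 2.45e-05/0.0001961 = 0.125 m/s.
Reynolds number Re = ρVD/μ = 1920 · 0.125 · 0.0158 / 0.00235 = 1613.
Re < 2300 → laminar flow, so f = 64/Re = 64/1613 = 0.03968 (the turbulent correlation is not needed).
Darcy-Weisbach: ΔP = f(L/D)(ρV²/2) = 0.03968·(223/0.0158)·(1920·0.125²/2) = 0.03968·1.411e+04·14.99 = 8394 Pa.
ΔP = 8394 Pa = 8.39 kPa.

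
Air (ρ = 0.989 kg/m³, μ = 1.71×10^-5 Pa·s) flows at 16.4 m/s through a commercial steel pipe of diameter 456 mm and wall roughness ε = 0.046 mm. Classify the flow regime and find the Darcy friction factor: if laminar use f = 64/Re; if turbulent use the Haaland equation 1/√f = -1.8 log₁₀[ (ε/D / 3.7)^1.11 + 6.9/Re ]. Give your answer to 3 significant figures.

f ≈ 0.0145

Re = ρVD/μ = 0.989·16.4·0.456/1.71e-05 = 4.325e+05.
Re > 4000 → turbulent. ε/D = 4.6e-05/0.456 = 0.000101; Haaland: 1/√f = -1.8 log₁₀[8.58e-06 + 1.6e-05] = 8.298, so f = 0.01452.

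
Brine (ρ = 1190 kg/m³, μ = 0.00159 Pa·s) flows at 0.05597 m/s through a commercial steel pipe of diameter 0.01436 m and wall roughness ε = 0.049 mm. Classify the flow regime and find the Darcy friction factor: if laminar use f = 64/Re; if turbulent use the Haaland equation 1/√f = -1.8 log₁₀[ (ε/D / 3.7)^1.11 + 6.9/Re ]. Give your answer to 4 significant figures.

f ≈ 0.1064

Re = ρVD/μ = 1190·0.05597·0.01436/0.00159 = 601.5.
Re < 2300 → laminar, so f = 64/Re = 0.1064 (roughness is irrelevant in laminar flow).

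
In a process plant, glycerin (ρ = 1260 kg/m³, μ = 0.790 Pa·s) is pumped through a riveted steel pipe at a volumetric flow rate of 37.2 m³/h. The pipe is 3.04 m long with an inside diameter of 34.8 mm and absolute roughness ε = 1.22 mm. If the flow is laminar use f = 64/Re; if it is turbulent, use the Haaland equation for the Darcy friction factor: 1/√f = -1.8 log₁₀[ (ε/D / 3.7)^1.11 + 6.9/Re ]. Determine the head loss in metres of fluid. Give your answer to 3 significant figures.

Q = 37.2 m³/h = 37.2/3600 = 0.01033 m³/s.
Cross-sectional area A = πD²/4 = π(0.0348)²/4 = 0.0009511 m²; mean velocity V = Q/A = 0.01033/0.0009511 = 10.86 m/s.
Reynolds number Re = ρVD/μ = 1260 · 10.86 · 0.0348 / 0.79 = 603.
Re < 2300 → laminar flow, so f = 64/Re = 64/603 = 0.1061 (the turbulent correlation is not needed).
Darcy-Weisbach: ΔP = f(L/D)(ρV²/2) = 0.1061·(3.04/0.0348)·(1260·10.86²/2) = 0.1061·87.36·7.436e+04 = 6.894e+05 Pa.
Head loss h_f = ΔP/(ρg) = 6.894e+05/(1260·9.81) = 55.8 m.

h_f ≈ 55.8 m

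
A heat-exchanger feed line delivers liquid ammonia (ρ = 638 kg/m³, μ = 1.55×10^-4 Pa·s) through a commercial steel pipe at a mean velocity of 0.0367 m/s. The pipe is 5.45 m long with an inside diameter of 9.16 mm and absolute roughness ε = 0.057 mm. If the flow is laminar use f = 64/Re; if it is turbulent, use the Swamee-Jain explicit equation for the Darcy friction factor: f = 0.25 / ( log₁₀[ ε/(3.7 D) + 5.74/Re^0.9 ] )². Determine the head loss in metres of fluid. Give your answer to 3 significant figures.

Reynolds number Re = ρVD/μ = 638 · 0.0367 · 0.00916 / 0.000155 = 1384.
Re < 2300 → laminar flow, so f = 64/Re = 64/1384 = 0.04625 (the turbulent correlation is not needed).
Darcy-Weisbach: ΔP = f(L/D)(ρV²/2) = 0.04625·(5.45/0.00916)·(638·0.0367²/2) = 0.04625·595·0.4297 = 11.82 Pa.
Head loss h_f = ΔP/(ρg) = 11.82/(638·9.81) = 0.00189 m.

h_f ≈ 0.00189 m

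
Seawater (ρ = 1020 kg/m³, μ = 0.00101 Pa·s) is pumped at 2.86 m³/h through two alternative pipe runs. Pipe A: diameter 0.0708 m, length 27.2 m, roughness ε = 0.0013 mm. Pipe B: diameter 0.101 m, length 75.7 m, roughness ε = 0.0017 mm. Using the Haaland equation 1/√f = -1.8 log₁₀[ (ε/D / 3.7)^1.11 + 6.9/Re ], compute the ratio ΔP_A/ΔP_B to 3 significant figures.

Pipe A: V = Q/A = 0.0007944/0.003937 = 0.2018 m/s; Re = 1.443e+04; ε/D = 1.84e-05; Haaland → f = 0.02801; ΔP_A = f(L/D)(ρV²/2) = 223.5 Pa.
Pipe B: V = Q/A = 0.0007944/0.008012 = 0.09916 m/s; Re = 1.011e+04; ε/D = 1.68e-05; Haaland → f = 0.0308; ΔP_B = f(L/D)(ρV²/2) = 115.8 Pa.
ΔP_A/ΔP_B = 223.5/115.8 = 1.93.

ΔP_A/ΔP_B ≈ 1.93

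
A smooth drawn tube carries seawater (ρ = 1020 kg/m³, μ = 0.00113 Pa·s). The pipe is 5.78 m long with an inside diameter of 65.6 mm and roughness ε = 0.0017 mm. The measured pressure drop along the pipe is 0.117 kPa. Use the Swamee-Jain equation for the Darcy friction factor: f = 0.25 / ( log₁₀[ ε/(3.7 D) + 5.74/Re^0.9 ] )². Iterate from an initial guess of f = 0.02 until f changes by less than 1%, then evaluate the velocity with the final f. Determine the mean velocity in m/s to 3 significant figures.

V ≈ 0.314 m/s

Rearranging Darcy-Weisbach: V = √(2·ΔP·D/(f·L·ρ)). With ε/D = 1.7e-06/0.0656 = 2.59e-05, iterate starting from f = 0.02:
  f = 0.02 → V = √(2·117·0.0656/(0.02·5.78·1020)) = 0.3608 m/s; Re = ρVD/μ = 2.137e+04; f → 0.02546
  f = 0.02546 → V = 0.3198 m/s; Re = 1.894e+04; f → 0.02624
  f = 0.02624 → V = 0.315 m/s; Re = 1.865e+04; f → 0.02633
Converged (Δf/f < 1%). With the final f = 0.02633: V = √(2·117·0.0656/(0.02633·5.78·1020)) = 0.3144 m/s.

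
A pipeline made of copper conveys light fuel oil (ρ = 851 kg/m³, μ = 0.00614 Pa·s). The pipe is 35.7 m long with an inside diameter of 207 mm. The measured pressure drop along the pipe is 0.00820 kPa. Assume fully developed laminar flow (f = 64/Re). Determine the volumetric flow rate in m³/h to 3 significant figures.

Q ≈ 6.07 m³/h

For laminar flow, f = 64/Re with Re = ρVD/μ, so Darcy-Weisbach reduces to ΔP = 32μLV/D². Solving for V: V = ΔP·D²/(32μL) = 8.2·(0.207)²/(32·0.00614·35.7) = 0.05009 m/s.
Check: Re = ρVD/μ = 851·0.05009·0.207/0.00614 = 1437 < 2300, so the laminar assumption holds.
Q = V·A = 0.05009·(π/4·0.207²) = 0.001686 m³/s = 6.07 m³/h.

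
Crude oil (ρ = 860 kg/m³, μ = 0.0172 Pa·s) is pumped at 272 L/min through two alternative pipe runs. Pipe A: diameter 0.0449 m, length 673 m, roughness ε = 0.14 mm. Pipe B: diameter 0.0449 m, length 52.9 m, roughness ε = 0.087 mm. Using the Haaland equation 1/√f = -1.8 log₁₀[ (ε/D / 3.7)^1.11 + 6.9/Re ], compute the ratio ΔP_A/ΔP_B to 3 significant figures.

Pipe A: V = Q/A = 0.004533/0.001583 = 2.863 m/s; Re = 6428; ε/D = 0.00312; Haaland → f = 0.03839; ΔP_A = f(L/D)(ρV²/2) = 2.028e+06 Pa.
Pipe B: V = Q/A = 0.004533/0.001583 = 2.863 m/s; Re = 6428; ε/D = 0.00194; Haaland → f = 0.03707; ΔP_B = f(L/D)(ρV²/2) = 1.539e+05 Pa.
ΔP_A/ΔP_B = 2.028e+06/1.539e+05 = 13.2.

ΔP_A/ΔP_B ≈ 13.2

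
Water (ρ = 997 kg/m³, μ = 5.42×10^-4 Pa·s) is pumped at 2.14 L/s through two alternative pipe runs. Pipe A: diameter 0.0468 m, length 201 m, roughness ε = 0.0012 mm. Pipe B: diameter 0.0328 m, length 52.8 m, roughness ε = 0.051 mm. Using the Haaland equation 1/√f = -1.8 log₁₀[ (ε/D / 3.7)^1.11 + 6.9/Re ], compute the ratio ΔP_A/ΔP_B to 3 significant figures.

ΔP_A/ΔP_B ≈ 0.491

Pipe A: V = Q/A = 0.00214/0.00172 = 1.244 m/s; Re = 1.071e+05; ε/D = 2.56e-05; Haaland → f = 0.01768; ΔP_A = f(L/D)(ρV²/2) = 5.857e+04 Pa.
Pipe B: V = Q/A = 0.00214/0.000845 = 2.533 m/s; Re = 1.528e+05; ε/D = 0.00155; Haaland → f = 0.02317; ΔP_B = f(L/D)(ρV²/2) = 1.192e+05 Pa.
ΔP_A/ΔP_B = 5.857e+04/1.192e+05 = 0.491.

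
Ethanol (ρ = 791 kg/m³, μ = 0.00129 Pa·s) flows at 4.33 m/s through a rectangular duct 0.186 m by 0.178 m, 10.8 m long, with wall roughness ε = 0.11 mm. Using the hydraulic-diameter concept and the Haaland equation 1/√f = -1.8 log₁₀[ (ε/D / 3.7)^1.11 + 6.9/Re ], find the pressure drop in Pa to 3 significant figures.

Hydraulic diameter D_h = 4A/P = 4·(0.186·0.178)/(2·(0.186+0.178)) = 0.1324/0.728 = 0.1819 m.
Re = ρVD_h/μ = 791·4.33·0.1819/0.00129 = 4.83e+05.
ε/D_h = 0.00011/0.1819 = 0.000605; Haaland gives 1/√f = -1.8 log₁₀[6.26e-05+1.43e-05] = 7.405, so f = 0.01824.
ΔP = f(L/D_h)(ρV²/2) = 0.01824·10.8/0.1819·7415 = 8028 Pa.

ΔP ≈ 8030 Pa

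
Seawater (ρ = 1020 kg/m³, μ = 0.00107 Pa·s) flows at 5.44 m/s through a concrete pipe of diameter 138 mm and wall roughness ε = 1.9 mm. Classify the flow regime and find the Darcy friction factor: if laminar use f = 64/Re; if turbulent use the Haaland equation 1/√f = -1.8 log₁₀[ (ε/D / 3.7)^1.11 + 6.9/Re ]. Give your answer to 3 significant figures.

Re = ρVD/μ = 1020·5.44·0.138/0.00107 = 7.156e+05.
Re > 4000 → turbulent. ε/D = 0.0019/0.138 = 0.0138; Haaland: 1/√f = -1.8 log₁₀[0.00201 + 9.64e-06] = 4.85, so f = 0.04251.

f ≈ 0.0425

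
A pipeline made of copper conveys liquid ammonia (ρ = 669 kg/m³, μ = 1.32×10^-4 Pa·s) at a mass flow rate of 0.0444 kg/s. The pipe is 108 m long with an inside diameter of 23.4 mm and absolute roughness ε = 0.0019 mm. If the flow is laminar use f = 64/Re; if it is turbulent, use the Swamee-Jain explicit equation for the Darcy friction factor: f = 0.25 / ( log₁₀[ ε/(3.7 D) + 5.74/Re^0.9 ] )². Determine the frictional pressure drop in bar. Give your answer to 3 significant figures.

ΔP ≈ 0.00978 bar

A = πD²/4 = π(0.0234)²/4 = 0.0004301 m²; mean velocity V = ṁ/(ρA) = 0.0444/(669 · 0.0004301) = 0.1543 m/s.
Reynolds number Re = ρVD/μ = 669 · 0.1543 · 0.0234 / 0.000132 = 1.83e+04.
Re > 4000 → turbulent. Relative roughness ε/D = 1.9e-06/0.0234 = 8.12e-05. Swamee-Jain: f = 0.25/(log₁₀[8.12e-05/3.7 + 5.74/1.83e+04^0.9])² = 0.25/(log₁₀[2.19e-05 + 0.000837])² = 0.25/(-3.066)² = 0.02659.
Darcy-Weisbach: ΔP = f(L/D)(ρV²/2) = 0.02659·(108/0.0234)·(669·0.1543²/2) = 0.02659·4615·7.966 = 977.8 Pa.
ΔP = 977.8 Pa = 0.00978 bar.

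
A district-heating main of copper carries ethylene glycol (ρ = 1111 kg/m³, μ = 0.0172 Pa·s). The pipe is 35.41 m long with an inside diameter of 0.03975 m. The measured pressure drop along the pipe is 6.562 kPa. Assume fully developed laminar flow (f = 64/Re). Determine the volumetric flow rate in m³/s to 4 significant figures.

Q ≈ 6.602×10^-4 m³/s

For laminar flow, f = 64/Re with Re = ρVD/μ, so Darcy-Weisbach reduces to ΔP = 32μLV/D². Solving for V: V = ΔP·D²/(32μL) = 6562·(0.03975)²/(32·0.0172·35.41) = 0.532 m/s.
Check: Re = ρVD/μ = 1111·0.532·0.03975/0.0172 = 1366 < 2300, so the laminar assumption holds.
Q = V·A = 0.532·(π/4·0.03975²) = 0.0006602 m³/s = 6.602×10^-4 m³/s.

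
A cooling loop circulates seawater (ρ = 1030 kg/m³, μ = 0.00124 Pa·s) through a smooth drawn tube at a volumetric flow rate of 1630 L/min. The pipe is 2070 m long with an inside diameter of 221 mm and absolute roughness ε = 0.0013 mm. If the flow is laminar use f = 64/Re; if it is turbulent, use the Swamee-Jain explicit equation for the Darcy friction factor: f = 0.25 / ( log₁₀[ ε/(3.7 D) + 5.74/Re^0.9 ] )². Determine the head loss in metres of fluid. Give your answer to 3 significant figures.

Q = 1630 L/min = 1630/60000 = 0.02717 m³/s.
Cross-sectional area A = πD²/4 = π(0.221)²/4 = 0.03836 m²; mean velocity V = Q/A = 0.02717/0.03836 = 0.7082 m/s.
Reynolds number Re = ρVD/μ = 1030 · 0.7082 · 0.221 / 0.00124 = 1.3e+05.
Re > 4000 → turbulent. Relative roughness ε/D = 1.3e-06/0.221 = 5.88e-06. Swamee-Jain: f = 0.25/(log₁₀[5.88e-06/3.7 + 5.74/1.3e+05^0.9])² = 0.25/(log₁₀[1.59e-06 + 0.000143])² = 0.25/(-3.839)² = 0.01696.
Darcy-Weisbach: ΔP = f(L/D)(ρV²/2) = 0.01696·(2070/0.221)·(1030·0.7082²/2) = 0.01696·9367·258.3 = 4.104e+04 Pa.
Head loss h_f = ΔP/(ρg) = 4.104e+04/(1030·9.81) = 4.06 m.

h_f ≈ 4.06 m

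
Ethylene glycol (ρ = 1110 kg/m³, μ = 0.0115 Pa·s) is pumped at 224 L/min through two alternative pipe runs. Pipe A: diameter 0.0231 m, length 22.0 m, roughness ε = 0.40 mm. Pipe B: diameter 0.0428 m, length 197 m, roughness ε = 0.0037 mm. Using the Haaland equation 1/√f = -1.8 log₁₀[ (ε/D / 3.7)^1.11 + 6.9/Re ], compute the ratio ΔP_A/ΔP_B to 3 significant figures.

Pipe A: V = Q/A = 0.003733/0.0004191 = 8.908 m/s; Re = 1.986e+04; ε/D = 0.0173; Haaland → f = 0.04816; ΔP_A = f(L/D)(ρV²/2) = 2.02e+06 Pa.
Pipe B: V = Q/A = 0.003733/0.001439 = 2.595 m/s; Re = 1.072e+04; ε/D = 8.64e-05; Haaland → f = 0.0304; ΔP_B = f(L/D)(ρV²/2) = 5.229e+05 Pa.
ΔP_A/ΔP_B = 2.02e+06/5.229e+05 = 3.86.

ΔP_A/ΔP_B ≈ 3.86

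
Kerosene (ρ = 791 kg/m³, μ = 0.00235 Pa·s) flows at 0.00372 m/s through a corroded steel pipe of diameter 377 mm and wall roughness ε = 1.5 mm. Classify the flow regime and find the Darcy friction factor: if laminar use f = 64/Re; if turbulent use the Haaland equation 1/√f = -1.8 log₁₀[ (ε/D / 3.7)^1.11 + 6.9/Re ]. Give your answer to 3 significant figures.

f ≈ 0.136

Re = ρVD/μ = 791·0.00372·0.377/0.00235 = 472.1.
Re < 2300 → laminar, so f = 64/Re = 0.1356 (roughness is irrelevant in laminar flow).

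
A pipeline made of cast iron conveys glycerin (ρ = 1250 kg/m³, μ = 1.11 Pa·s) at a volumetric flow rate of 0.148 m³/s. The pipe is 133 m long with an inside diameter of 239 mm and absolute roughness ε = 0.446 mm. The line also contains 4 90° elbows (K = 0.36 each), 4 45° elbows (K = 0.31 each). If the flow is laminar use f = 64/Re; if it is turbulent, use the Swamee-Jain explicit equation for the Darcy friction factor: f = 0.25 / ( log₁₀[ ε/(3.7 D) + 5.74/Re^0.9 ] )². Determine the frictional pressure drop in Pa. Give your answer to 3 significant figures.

ΔP ≈ 291000 Pa

Cross-sectional area A = πD²/4 = π(0.239)²/4 = 0.04486 m²; mean velocity V = Q/A = 0.148/0.04486 = 3.299 m/s.
Reynolds number Re = ρVD/μ = 1250 · 3.299 · 0.239 / 1.11 = 887.9.
Re < 2300 → laminar flow, so f = 64/Re = 64/887.9 = 0.07208 (the turbulent correlation is not needed).
Total minor-loss coefficient ΣK = 4·0.36 + 4·0.31 = 2.68.
ΔP = [f·L/D + ΣK]·(ρV²/2) = [0.07208·133/0.239 + 2.68]·(1250·3.299²/2) = [40.11 + 2.68]·6802 = 2.911e+05 Pa.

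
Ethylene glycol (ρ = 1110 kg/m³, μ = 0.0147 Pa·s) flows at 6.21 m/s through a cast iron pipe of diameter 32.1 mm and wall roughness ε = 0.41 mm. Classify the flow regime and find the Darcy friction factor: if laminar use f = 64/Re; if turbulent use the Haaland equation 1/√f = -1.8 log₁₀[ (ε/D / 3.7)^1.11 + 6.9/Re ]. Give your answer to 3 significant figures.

Re = ρVD/μ = 1110·6.21·0.0321/0.0147 = 1.505e+04.
Re > 4000 → turbulent. ε/D = 0.00041/0.0321 = 0.0128; Haaland: 1/√f = -1.8 log₁₀[0.00185 + 0.000458] = 4.746, so f = 0.0444.

f ≈ 0.0444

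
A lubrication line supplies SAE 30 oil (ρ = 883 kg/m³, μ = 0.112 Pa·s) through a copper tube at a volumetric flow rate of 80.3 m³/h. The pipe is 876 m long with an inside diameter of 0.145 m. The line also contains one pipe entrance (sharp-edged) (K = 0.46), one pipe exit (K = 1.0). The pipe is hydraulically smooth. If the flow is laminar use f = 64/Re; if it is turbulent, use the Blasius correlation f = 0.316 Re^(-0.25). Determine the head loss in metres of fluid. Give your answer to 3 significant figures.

Q = 80.3 m³/h = 80.3/3600 = 0.02231 m³/s.
Cross-sectional area A = πD²/4 = π(0.145)²/4 = 0.01651 m²; mean velocity V = Q/A = 0.02231/0.01651 = 1.351 m/s.
Reynolds number Re = ρVD/μ = 883 · 1.351 · 0.145 / 0.112 = 1544.
Re < 2300 → laminar flow, so f = 64/Re = 64/1544 = 0.04145 (the turbulent correlation is not needed).
Total minor-loss coefficient ΣK = 1·0.46 + 1·1 = 1.46.
ΔP = [f·L/D + ΣK]·(ρV²/2) = [0.04145·876/0.145 + 1.46]·(883·1.351²/2) = [250.4 + 1.46]·805.6 = 2.029e+05 Pa.
Head loss h_f = ΔP/(ρg) = 2.029e+05/(883·9.81) = 23.4 m.

h_f ≈ 23.4 m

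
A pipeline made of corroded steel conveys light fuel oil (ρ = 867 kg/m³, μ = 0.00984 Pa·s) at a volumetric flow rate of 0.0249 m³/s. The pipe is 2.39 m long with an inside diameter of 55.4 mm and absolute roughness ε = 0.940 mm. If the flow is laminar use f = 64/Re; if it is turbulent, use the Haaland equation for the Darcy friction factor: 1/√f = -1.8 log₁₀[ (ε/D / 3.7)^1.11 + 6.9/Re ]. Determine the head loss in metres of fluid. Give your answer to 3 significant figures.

h_f ≈ 10.9 m

Cross-sectional area A = πD²/4 = π(0.0554)²/4 = 0.002411 m²; mean velocity V = Q/A = 0.0249/0.002411 = 10.33 m/s.
Reynolds number Re = ρVD/μ = 867 · 10.33 · 0.0554 / 0.00984 = 5.042e+04.
Re > 4000 → turbulent. Relative roughness ε/D = 0.00094/0.0554 = 0.017. Haaland: 1/√f = -1.8 log₁₀[(0.017/3.7)^1.11 + 6.9/5.042e+04] = -1.8 log₁₀[0.00254 + 0.000137] = 4.631, so f = 0.04662.
Darcy-Weisbach: ΔP = f(L/D)(ρV²/2) = 0.04662·(2.39/0.0554)·(867·10.33²/2) = 0.04662·43.14·4.626e+04 = 9.303e+04 Pa.
Head loss h_f = ΔP/(ρg) = 9.303e+04/(867·9.81) = 10.9 m.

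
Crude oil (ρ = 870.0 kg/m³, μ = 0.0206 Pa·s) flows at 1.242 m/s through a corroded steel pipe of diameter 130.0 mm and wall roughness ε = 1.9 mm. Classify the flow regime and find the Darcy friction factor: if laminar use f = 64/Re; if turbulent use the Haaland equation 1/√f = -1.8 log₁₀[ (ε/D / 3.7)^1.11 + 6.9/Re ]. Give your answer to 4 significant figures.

Re = ρVD/μ = 870·1.242·0.13/0.0206 = 6819.
Re > 4000 → turbulent. ε/D = 0.0019/0.13 = 0.0146; Haaland: 1/√f = -1.8 log₁₀[0.00215 + 0.00101] = 4.5, so f = 0.04938.

f ≈ 0.04938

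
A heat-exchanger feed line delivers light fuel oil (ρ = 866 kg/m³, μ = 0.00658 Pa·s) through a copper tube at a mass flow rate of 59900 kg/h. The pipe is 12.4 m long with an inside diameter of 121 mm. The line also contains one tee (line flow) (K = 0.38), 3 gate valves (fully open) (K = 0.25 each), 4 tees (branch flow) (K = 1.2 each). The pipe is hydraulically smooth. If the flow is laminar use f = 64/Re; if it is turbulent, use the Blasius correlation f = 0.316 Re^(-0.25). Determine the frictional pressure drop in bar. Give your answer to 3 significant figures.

ṁ = 59900 kg/h = 59900/3600 = 16.64 kg/s.
A = πD²/4 = π(0.121)²/4 = 0.0115 m²; mean velocity V = ṁ/(ρA) = 16.64/(866 · 0.0115) = 1.671 m/s.
Reynolds number Re = ρVD/μ = 866 · 1.671 · 0.121 / 0.00658 = 2.661e+04.
Re > 4000 → turbulent. Smooth-pipe (Blasius): f = 0.316 Re^(-0.25) = 0.316/(2.661e+04)^0.25 = 0.02474.
Total minor-loss coefficient ΣK = 1·0.38 + 3·0.25 + 4·1.2 = 5.93.
ΔP = [f·L/D + ΣK]·(ρV²/2) = [0.02474·12.4/0.121 + 5.93]·(866·1.671²/2) = [2.536 + 5.93]·1209 = 1.023e+04 Pa.
ΔP = 1.023e+04 Pa = 0.102 bar.

ΔP ≈ 0.102 bar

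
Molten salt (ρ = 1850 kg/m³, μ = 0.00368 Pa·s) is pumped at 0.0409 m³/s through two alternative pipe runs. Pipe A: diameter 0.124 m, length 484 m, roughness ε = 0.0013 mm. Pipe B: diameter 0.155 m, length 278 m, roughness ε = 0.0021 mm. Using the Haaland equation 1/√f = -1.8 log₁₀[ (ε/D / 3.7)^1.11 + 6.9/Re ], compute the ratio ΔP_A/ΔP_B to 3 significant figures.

ΔP_A/ΔP_B ≈ 5.08

Pipe A: V = Q/A = 0.0409/0.01208 = 3.387 m/s; Re = 2.111e+05; ε/D = 1.05e-05; Haaland → f = 0.0154; ΔP_A = f(L/D)(ρV²/2) = 6.378e+05 Pa.
Pipe B: V = Q/A = 0.0409/0.01887 = 2.168 m/s; Re = 1.689e+05; ε/D = 1.35e-05; Haaland → f = 0.0161; ΔP_B = f(L/D)(ρV²/2) = 1.255e+05 Pa.
ΔP_A/ΔP_B = 6.378e+05/1.255e+05 = 5.08.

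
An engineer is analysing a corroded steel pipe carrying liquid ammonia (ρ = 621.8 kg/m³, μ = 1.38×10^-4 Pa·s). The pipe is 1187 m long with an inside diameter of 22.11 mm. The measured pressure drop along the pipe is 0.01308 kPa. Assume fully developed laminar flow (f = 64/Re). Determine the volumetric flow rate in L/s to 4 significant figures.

For laminar flow, f = 64/Re with Re = ρVD/μ, so Darcy-Weisbach reduces to ΔP = 32μLV/D². Solving for V: V = ΔP·D²/(32μL) = 13.08·(0.02211)²/(32·0.000138·1187) = 0.00122 m/s.
Check: Re = ρVD/μ = 621.8·0.00122·0.02211/0.000138 = 121.5 < 2300, so the laminar assumption holds.
Q = V·A = 0.00122·(π/4·0.02211²) = 4.684e-07 m³/s = 4.684×10^-4 L/s.

Q ≈ 4.684×10^-4 L/s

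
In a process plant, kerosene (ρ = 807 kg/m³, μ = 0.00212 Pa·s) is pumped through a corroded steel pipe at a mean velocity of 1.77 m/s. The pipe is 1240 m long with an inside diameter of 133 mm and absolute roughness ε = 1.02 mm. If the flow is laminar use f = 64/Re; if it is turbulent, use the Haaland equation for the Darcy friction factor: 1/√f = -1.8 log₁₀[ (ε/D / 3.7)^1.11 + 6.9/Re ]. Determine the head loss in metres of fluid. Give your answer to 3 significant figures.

Reynolds number Re = ρVD/μ = 807 · 1.77 · 0.133 / 0.00212 = 8.961e+04.
Re > 4000 → turbulent. Relative roughness ε/D = 0.00102/0.133 = 0.00767. Haaland: 1/√f = -1.8 log₁₀[(0.00767/3.7)^1.11 + 6.9/8.961e+04] = -1.8 log₁₀[0.00105 + 7.7e-05] = 5.306, so f = 0.03552.
Darcy-Weisbach: ΔP = f(L/D)(ρV²/2) = 0.03552·(1240/0.133)·(807·1.77²/2) = 0.03552·9323·1264 = 4.186e+05 Pa.
Head loss h_f = ΔP/(ρg) = 4.186e+05/(807·9.81) = 52.9 m.

h_f ≈ 52.9 m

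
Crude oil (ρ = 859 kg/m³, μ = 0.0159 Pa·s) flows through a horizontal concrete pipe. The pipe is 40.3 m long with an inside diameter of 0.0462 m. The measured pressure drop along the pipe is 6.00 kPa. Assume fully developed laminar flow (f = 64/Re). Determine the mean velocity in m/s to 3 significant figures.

V ≈ 0.625 m/s

For laminar flow, f = 64/Re with Re = ρVD/μ, so Darcy-Weisbach reduces to ΔP = 32μLV/D². Solving for V: V = ΔP·D²/(32μL) = 6000·(0.0462)²/(32·0.0159·40.3) = 0.6246 m/s.
Check: Re = ρVD/μ = 859·0.6246·0.0462/0.0159 = 1559 < 2300, so the laminar assumption holds.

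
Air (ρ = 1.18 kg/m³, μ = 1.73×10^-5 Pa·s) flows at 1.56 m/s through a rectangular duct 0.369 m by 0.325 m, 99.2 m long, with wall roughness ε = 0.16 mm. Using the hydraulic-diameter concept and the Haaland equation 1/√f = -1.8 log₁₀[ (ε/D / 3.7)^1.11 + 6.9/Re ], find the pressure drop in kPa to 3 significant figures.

ΔP ≈ 0.00965 kPa

Hydraulic diameter D_h = 4A/P = 4·(0.369·0.325)/(2·(0.369+0.325)) = 0.4797/1.388 = 0.3456 m.
Re = ρVD_h/μ = 1.18·1.56·0.3456/1.73e-05 = 3.677e+04.
ε/D_h = 0.00016/0.3456 = 0.000463; Haaland gives 1/√f = -1.8 log₁₀[4.66e-05+0.000188] = 6.535, so f = 0.02342.
ΔP = f(L/D_h)(ρV²/2) = 0.02342·99.2/0.3456·1.436 = 9.651 Pa.
ΔP = 0.00965 kPa.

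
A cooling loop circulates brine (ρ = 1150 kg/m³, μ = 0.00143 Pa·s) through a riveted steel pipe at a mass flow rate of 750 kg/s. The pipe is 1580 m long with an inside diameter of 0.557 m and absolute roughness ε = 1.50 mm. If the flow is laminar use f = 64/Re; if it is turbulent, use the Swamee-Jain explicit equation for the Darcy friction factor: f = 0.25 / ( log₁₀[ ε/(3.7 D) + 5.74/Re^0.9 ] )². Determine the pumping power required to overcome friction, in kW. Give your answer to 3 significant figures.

P ≈ 195 kW

A = πD²/4 = π(0.557)²/4 = 0.2437 m²; mean velocity V = ṁ/(ρA) = 750/(1150 · 0.2437) = 2.676 m/s.
Reynolds number Re = ρVD/μ = 1150 · 2.676 · 0.557 / 0.00143 = 1.199e+06.
Re > 4000 → turbulent. Relative roughness ε/D = 0.0015/0.557 = 0.00269. Swamee-Jain: f = 0.25/(log₁₀[0.00269/3.7 + 5.74/1.199e+06^0.9])² = 0.25/(log₁₀[0.000728 + 1.94e-05])² = 0.25/(-3.127)² = 0.02557.
Darcy-Weisbach: ΔP = f(L/D)(ρV²/2) = 0.02557·(1580/0.557)·(1150·2.676²/2) = 0.02557·2837·4119 = 2.988e+05 Pa.
Q = ṁ/ρ = 750/1150 = 0.6522 m³/s.
Pumping power P = QΔP = 0.6522·2.988e+05 = 194900 W = 195 kW.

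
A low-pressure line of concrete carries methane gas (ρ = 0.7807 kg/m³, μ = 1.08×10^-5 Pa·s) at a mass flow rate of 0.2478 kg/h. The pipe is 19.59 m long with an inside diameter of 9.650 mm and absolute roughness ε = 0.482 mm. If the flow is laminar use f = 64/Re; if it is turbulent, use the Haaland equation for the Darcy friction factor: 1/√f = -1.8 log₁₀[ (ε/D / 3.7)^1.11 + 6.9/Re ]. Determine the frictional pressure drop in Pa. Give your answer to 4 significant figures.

ṁ = 0.2478 kg/h = 0.2478/3600 = 6.883e-05 kg/s.
A = πD²/4 = π(0.00965)²/4 = 7.314e-05 m²; mean velocity V = ṁ/(ρA) = 6.883e-05/(0.7807 · 7.314e-05) = 1.206 m/s.
Reynolds number Re = ρVD/μ = 0.7807 · 1.206 · 0.00965 / 1.08e-05 = 840.9.
Re < 2300 → laminar flow, so f = 64/Re = 64/840.9 = 0.07611 (the turbulent correlation is not needed).
Darcy-Weisbach: ΔP = f(L/D)(ρV²/2) = 0.07611·(19.59/0.00965)·(0.7807·1.206²/2) = 0.07611·2030·0.5673 = 87.64 Pa.

ΔP ≈ 87.64 Pa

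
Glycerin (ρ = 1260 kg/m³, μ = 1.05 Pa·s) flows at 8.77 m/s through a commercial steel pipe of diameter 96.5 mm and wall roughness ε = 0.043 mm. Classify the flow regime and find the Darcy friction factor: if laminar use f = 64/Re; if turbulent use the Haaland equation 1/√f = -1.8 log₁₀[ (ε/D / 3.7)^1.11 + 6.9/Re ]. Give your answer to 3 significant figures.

f ≈ 0.0630

Re = ρVD/μ = 1260·8.77·0.0965/1.05 = 1016.
Re < 2300 → laminar, so f = 64/Re = 0.06302 (roughness is irrelevant in laminar flow).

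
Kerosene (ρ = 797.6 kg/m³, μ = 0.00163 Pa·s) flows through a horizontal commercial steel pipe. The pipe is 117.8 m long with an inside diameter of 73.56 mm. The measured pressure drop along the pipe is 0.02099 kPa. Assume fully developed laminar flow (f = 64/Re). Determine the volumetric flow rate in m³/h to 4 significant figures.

For laminar flow, f = 64/Re with Re = ρVD/μ, so Darcy-Weisbach reduces to ΔP = 32μLV/D². Solving for V: V = ΔP·D²/(32μL) = 20.99·(0.07356)²/(32·0.00163·117.8) = 0.01848 m/s.
Check: Re = ρVD/μ = 797.6·0.01848·0.07356/0.00163 = 665.4 < 2300, so the laminar assumption holds.
Q = V·A = 0.01848·(π/4·0.07356²) = 7.856e-05 m³/s = 0.2828 m³/h.

Q ≈ 0.2828 m³/h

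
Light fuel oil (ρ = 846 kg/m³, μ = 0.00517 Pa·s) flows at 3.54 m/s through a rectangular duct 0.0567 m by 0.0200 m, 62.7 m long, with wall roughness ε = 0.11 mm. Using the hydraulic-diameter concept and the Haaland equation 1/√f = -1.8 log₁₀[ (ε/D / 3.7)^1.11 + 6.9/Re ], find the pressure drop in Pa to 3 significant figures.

ΔP ≈ 371000 Pa

Hydraulic diameter D_h = 4A/P = 4·(0.0567·0.02)/(2·(0.0567+0.02)) = 0.004536/0.1534 = 0.02957 m.
Re = ρVD_h/μ = 846·3.54·0.02957/0.00517 = 1.713e+04.
ε/D_h = 0.00011/0.02957 = 0.00372; Haaland gives 1/√f = -1.8 log₁₀[0.000471+0.000403] = 5.506, so f = 0.03299.
ΔP = f(L/D_h)(ρV²/2) = 0.03299·62.7/0.02957·5301 = 3.708e+05 Pa.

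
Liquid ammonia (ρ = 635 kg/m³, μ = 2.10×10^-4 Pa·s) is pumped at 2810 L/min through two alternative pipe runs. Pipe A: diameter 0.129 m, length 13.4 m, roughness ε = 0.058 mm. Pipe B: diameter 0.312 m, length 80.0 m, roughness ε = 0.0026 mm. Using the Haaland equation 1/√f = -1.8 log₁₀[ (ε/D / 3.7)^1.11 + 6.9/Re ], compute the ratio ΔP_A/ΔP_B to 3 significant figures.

ΔP_A/ΔP_B ≈ 18.0

Pipe A: V = Q/A = 0.04683/0.01307 = 3.583 m/s; Re = 1.398e+06; ε/D = 0.00045; Haaland → f = 0.01669; ΔP_A = f(L/D)(ρV²/2) = 7066 Pa.
Pipe B: V = Q/A = 0.04683/0.07645 = 0.6126 m/s; Re = 5.779e+05; ε/D = 8.33e-06; Haaland → f = 0.01283; ΔP_B = f(L/D)(ρV²/2) = 392.1 Pa.
ΔP_A/ΔP_B = 7066/392.1 = 18.0.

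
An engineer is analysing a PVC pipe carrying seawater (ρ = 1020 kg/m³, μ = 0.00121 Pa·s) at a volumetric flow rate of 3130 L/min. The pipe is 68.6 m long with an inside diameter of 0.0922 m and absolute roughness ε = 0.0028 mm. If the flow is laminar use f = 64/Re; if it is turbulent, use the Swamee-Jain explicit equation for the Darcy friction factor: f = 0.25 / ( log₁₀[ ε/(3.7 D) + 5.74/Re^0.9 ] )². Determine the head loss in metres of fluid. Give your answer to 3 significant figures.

h_f ≈ 30.5 m

Q = 3130 L/min = 3130/60000 = 0.05217 m³/s.
Cross-sectional area A = πD²/4 = π(0.0922)²/4 = 0.006677 m²; mean velocity V = Q/A = 0.05217/0.006677 = 7.813 m/s.
Reynolds number Re = ρVD/μ = 1020 · 7.813 · 0.0922 / 0.00121 = 6.073e+05.
Re > 4000 → turbulent. Relative roughness ε/D = 2.8e-06/0.0922 = 3.04e-05. Swamee-Jain: f = 0.25/(log₁₀[3.04e-05/3.7 + 5.74/6.073e+05^0.9])² = 0.25/(log₁₀[8.21e-06 + 3.58e-05])² = 0.25/(-4.356)² = 0.01317.
Darcy-Weisbach: ΔP = f(L/D)(ρV²/2) = 0.01317·(68.6/0.0922)·(1020·7.813²/2) = 0.01317·744·3.114e+04 = 3.051e+05 Pa.
Head loss h_f = ΔP/(ρg) = 3.051e+05/(1020·9.81) = 30.5 m.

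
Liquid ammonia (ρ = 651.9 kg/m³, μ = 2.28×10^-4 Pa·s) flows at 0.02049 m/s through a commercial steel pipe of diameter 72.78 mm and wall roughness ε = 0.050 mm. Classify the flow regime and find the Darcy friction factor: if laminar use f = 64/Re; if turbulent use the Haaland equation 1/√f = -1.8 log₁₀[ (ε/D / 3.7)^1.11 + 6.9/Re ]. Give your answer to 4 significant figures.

Re = ρVD/μ = 651.9·0.02049·0.07278/0.000228 = 4264.
Re > 4000 → turbulent. ε/D = 5e-05/0.07278 = 0.000687; Haaland: 1/√f = -1.8 log₁₀[7.22e-05 + 0.00162] = 4.99, so f = 0.04017.

f ≈ 0.04017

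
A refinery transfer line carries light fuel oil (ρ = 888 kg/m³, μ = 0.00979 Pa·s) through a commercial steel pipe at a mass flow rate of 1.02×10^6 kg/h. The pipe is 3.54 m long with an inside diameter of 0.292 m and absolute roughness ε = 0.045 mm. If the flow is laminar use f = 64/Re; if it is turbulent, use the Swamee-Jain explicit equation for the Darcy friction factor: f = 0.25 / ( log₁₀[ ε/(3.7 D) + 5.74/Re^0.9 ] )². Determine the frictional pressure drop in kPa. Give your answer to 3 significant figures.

ΔP ≈ 2.20 kPa

ṁ = 1.02×10^6 kg/h = 1.02×10^6/3600 = 283.3 kg/s.
A = πD²/4 = π(0.292)²/4 = 0.06697 m²; mean velocity V = ṁ/(ρA) = 283.3/(888 · 0.06697) = 4.765 m/s.
Reynolds number Re = ρVD/μ = 888 · 4.765 · 0.292 / 0.00979 = 1.262e+05.
Re > 4000 → turbulent. Relative roughness ε/D = 4.5e-05/0.292 = 0.000154. Swamee-Jain: f = 0.25/(log₁₀[0.000154/3.7 + 5.74/1.262e+05^0.9])² = 0.25/(log₁₀[4.17e-05 + 0.000147])² = 0.25/(-3.724)² = 0.01803.
Darcy-Weisbach: ΔP = f(L/D)(ρV²/2) = 0.01803·(3.54/0.292)·(888·4.765²/2) = 0.01803·12.12·1.008e+04 = 2203 Pa.
ΔP = 2203 Pa = 2.20 kPa.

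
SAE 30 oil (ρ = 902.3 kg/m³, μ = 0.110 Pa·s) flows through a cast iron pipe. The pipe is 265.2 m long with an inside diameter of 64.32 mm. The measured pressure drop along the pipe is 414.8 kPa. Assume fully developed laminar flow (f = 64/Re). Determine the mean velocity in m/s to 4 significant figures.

For laminar flow, f = 64/Re with Re = ρVD/μ, so Darcy-Weisbach reduces to ΔP = 32μLV/D². Solving for V: V = ΔP·D²/(32μL) = 4.148e+05·(0.06432)²/(32·0.11·265.2) = 1.838 m/s.
Check: Re = ρVD/μ = 902.3·1.838·0.06432/0.11 = 969.9 < 2300, so the laminar assumption holds.

V ≈ 1.838 m/s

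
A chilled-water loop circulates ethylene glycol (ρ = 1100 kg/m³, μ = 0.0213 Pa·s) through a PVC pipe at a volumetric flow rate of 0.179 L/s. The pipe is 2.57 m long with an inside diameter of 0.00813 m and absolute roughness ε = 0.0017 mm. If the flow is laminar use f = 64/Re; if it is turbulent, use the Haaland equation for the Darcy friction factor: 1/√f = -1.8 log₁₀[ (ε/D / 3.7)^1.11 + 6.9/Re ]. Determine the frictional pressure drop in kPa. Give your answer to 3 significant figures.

ΔP ≈ 91.4 kPa

Q = 0.179 L/s = 0.179/1000 = 0.000179 m³/s.
Cross-sectional area A = πD²/4 = π(0.00813)²/4 = 5.191e-05 m²; mean velocity V = Q/A = 0.000179/5.191e-05 = 3.448 m/s.
Reynolds number Re = ρVD/μ = 1100 · 3.448 · 0.00813 / 0.0213 = 1448.
Re < 2300 → laminar flow, so f = 64/Re = 64/1448 = 0.04421 (the turbulent correlation is not needed).
Darcy-Weisbach: ΔP = f(L/D)(ρV²/2) = 0.04421·(2.57/0.00813)·(1100·3.448²/2) = 0.04421·316.1·6539 = 9.138e+04 Pa.
ΔP = 9.138e+04 Pa = 91.4 kPa.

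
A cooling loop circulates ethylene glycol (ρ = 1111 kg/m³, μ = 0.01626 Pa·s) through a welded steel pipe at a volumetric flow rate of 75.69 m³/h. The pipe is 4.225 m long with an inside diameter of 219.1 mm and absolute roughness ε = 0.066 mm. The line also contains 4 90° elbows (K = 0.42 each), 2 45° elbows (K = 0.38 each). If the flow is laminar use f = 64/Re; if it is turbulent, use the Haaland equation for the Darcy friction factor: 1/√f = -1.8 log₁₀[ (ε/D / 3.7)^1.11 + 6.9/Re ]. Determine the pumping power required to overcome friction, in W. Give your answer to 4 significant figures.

P ≈ 11.16 W

Q = 75.69 m³/h = 75.69/3600 = 0.02102 m³/s.
Cross-sectional area A = πD²/4 = π(0.2191)²/4 = 0.0377 m²; mean velocity V = Q/A = 0.02102/0.0377 = 0.5576 m/s.
Reynolds number Re = ρVD/μ = 1111 · 0.5576 · 0.2191 / 0.0163 = 8348.
Re > 4000 → turbulent. Relative roughness ε/D = 6.6e-05/0.2191 = 0.000301. Haaland: 1/√f = -1.8 log₁₀[(0.000301/3.7)^1.11 + 6.9/8348] = -1.8 log₁₀[2.89e-05 + 0.000827] = 5.522, so f = 0.03279.
Total minor-loss coefficient ΣK = 4·0.42 + 2·0.38 = 2.44.
ΔP = [f·L/D + ΣK]·(ρV²/2) = [0.03279·4.225/0.2191 + 2.44]·(1111·0.5576²/2) = [0.6324 + 2.44]·172.7 = 530.7 Pa.
Pumping power P = QΔP = 0.02102·530.7 = 11.159 W = 11.16 W.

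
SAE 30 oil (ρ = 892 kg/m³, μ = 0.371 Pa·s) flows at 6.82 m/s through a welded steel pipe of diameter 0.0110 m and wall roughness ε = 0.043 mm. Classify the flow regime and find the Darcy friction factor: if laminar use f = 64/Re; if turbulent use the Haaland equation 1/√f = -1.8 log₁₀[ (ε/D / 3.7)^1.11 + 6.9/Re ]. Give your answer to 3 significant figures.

Re = ρVD/μ = 892·6.82·0.011/0.371 = 180.4.
Re < 2300 → laminar, so f = 64/Re = 0.3548 (roughness is irrelevant in laminar flow).

f ≈ 0.355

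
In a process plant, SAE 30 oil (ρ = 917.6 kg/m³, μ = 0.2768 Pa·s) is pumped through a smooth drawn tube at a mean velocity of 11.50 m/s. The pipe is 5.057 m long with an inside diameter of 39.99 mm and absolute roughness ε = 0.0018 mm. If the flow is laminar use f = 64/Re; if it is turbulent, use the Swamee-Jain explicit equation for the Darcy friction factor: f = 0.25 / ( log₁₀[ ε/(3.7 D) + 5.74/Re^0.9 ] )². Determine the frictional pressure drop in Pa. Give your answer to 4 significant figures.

Reynolds number Re = ρVD/μ = 917.6 · 11.5 · 0.03999 / 0.277 = 1525.
Re < 2300 → laminar flow, so f = 64/Re = 64/1525 = 0.04198 (the turbulent correlation is not needed).
Darcy-Weisbach: ΔP = f(L/D)(ρV²/2) = 0.04198·(5.057/0.03999)·(917.6·11.5²/2) = 0.04198·126.5·6.068e+04 = 3.221e+05 Pa.

ΔP ≈ 322100 Pa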